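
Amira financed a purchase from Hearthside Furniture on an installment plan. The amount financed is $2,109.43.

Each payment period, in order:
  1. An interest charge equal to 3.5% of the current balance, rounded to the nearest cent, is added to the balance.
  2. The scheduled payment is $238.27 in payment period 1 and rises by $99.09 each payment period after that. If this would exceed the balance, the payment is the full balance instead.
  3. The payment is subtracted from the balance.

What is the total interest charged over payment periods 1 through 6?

$281.30

# | Opening | Interest | Payment | End bal
1 | $2,109.43 | $73.83 | $238.27 | $1,944.99
2 | $1,944.99 | $68.07 | $337.36 | $1,675.70
3 | $1,675.70 | $58.65 | $436.45 | $1,297.90
4 | $1,297.90 | $45.43 | $535.54 | $807.79
5 | $807.79 | $28.27 | $634.63 | $201.43
6 | $201.43 | $7.05 | $208.48 | $0.00
Total interest: $73.83 + $68.07 + $58.65 + $45.43 + $28.27 + $7.05 = $281.30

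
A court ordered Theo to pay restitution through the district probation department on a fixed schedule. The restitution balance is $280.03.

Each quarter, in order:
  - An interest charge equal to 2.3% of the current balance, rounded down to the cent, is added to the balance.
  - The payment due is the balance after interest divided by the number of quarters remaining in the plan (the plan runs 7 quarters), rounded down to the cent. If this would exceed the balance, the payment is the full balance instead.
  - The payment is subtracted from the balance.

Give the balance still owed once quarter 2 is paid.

Quarter 1: opening $280.03; interest $6.44 → $286.47; payment $40.92; balance $245.55
Quarter 2: opening $245.55; interest $5.64 → $251.19; payment $41.86; balance $209.33

$209.33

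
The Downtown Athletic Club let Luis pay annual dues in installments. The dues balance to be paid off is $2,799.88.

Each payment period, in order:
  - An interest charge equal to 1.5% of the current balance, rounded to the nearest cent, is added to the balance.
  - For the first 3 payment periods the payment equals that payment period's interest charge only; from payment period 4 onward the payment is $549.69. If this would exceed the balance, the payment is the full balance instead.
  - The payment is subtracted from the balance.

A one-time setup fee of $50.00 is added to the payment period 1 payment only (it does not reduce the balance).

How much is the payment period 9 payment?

Payment period 1: opening $2,799.88; interest $42.00 → $2,841.88; payment $42.00 (+ $50.00 fee); balance $2,799.88
Payment period 2: opening $2,799.88; interest $42.00 → $2,841.88; payment $42.00; balance $2,799.88
Payment period 3: opening $2,799.88; interest $42.00 → $2,841.88; payment $42.00; balance $2,799.88
Payment period 4: opening $2,799.88; interest $42.00 → $2,841.88; payment $549.69; balance $2,292.19
Payment period 5: opening $2,292.19; interest $34.38 → $2,326.57; payment $549.69; balance $1,776.88
Payment period 6: opening $1,776.88; interest $26.65 → $1,803.53; payment $549.69; balance $1,253.84
Payment period 7: opening $1,253.84; interest $18.81 → $1,272.65; payment $549.69; balance $722.96
Payment period 8: opening $722.96; interest $10.84 → $733.80; payment $549.69; balance $184.11
Payment period 9: opening $184.11; interest $2.76 → $186.87; payment $186.87; balance $0.00

$186.87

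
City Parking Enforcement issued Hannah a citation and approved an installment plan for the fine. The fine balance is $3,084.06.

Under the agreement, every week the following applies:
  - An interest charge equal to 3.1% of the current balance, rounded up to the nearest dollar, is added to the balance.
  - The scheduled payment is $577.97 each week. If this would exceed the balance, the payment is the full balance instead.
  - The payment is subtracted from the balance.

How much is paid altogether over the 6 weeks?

Week 1: opening $3,084.06; interest $96.00 → $3,180.06; payment $577.97; balance $2,602.09
Week 2: opening $2,602.09; interest $81.00 → $2,683.09; payment $577.97; balance $2,105.12
Week 3: opening $2,105.12; interest $66.00 → $2,171.12; payment $577.97; balance $1,593.15
Week 4: opening $1,593.15; interest $50.00 → $1,643.15; payment $577.97; balance $1,065.18
Week 5: opening $1,065.18; interest $34.00 → $1,099.18; payment $577.97; balance $521.21
Week 6: opening $521.21; interest $17.00 → $538.21; payment $538.21; balance $0.00
Total paid: $3,428.06

$3,428.06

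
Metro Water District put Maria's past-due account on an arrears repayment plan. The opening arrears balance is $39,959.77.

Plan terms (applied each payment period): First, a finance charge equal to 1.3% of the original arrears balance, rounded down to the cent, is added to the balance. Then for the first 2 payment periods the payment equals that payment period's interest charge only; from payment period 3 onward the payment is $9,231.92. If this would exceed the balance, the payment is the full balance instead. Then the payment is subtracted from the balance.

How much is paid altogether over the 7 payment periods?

# | Opening | Interest | Payment | End bal
1 | $39,959.77 | $519.47 | $519.47 | $39,959.77
2 | $39,959.77 | $519.47 | $519.47 | $39,959.77
3 | $39,959.77 | $519.47 | $9,231.92 | $31,247.32
4 | $31,247.32 | $519.47 | $9,231.92 | $22,534.87
5 | $22,534.87 | $519.47 | $9,231.92 | $13,822.42
6 | $13,822.42 | $519.47 | $9,231.92 | $5,109.97
7 | $5,109.97 | $519.47 | $5,629.44 | $0.00
Total paid: $43,596.06

$43,596.06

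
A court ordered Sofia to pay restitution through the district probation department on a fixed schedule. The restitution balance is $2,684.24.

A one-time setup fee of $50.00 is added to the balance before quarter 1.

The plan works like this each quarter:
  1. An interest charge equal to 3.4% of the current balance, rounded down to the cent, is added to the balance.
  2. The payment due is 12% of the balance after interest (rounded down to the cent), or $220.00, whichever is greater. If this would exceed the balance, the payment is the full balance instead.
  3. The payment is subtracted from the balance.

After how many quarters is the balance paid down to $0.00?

15

Quarter 1: $2,734.24 +$92.96 interest = $2,827.20; pay $339.26 → $2,487.94
Quarter 2: $2,487.94 +$84.58 interest = $2,572.52; pay $308.70 → $2,263.82
Quarter 3: $2,263.82 +$76.96 interest = $2,340.78; pay $280.89 → $2,059.89
Quarter 4: $2,059.89 +$70.03 interest = $2,129.92; pay $255.59 → $1,874.33
Quarter 5: $1,874.33 +$63.72 interest = $1,938.05; pay $232.56 → $1,705.49
Quarter 6: $1,705.49 +$57.98 interest = $1,763.47; pay $220.00 → $1,543.47
Quarter 7: $1,543.47 +$52.47 interest = $1,595.94; pay $220.00 → $1,375.94
Quarter 8: $1,375.94 +$46.78 interest = $1,422.72; pay $220.00 → $1,202.72
Quarter 9: $1,202.72 +$40.89 interest = $1,243.61; pay $220.00 → $1,023.61
Quarter 10: $1,023.61 +$34.80 interest = $1,058.41; pay $220.00 → $838.41
Quarter 11: $838.41 +$28.50 interest = $866.91; pay $220.00 → $646.91
Quarter 12: $646.91 +$21.99 interest = $668.90; pay $220.00 → $448.90
Quarter 13: $448.90 +$15.26 interest = $464.16; pay $220.00 → $244.16
Quarter 14: $244.16 +$8.30 interest = $252.46; pay $220.00 → $32.46
Quarter 15: $32.46 +$1.10 interest = $33.56; pay $33.56 → $0.00
Balance reaches $0.00 in quarter 15.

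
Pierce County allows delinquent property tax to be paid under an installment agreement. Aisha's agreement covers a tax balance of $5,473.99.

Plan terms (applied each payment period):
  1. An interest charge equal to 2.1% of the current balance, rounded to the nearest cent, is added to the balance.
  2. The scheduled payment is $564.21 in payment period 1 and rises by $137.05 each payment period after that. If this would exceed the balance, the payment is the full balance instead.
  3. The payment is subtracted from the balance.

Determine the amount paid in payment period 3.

Payment period 1: $5,473.99 +$114.95 interest = $5,588.94; pay $564.21 → $5,024.73
Payment period 2: $5,024.73 +$105.52 interest = $5,130.25; pay $701.26 → $4,428.99
Payment period 3: $4,428.99 +$93.01 interest = $4,522.00; pay $838.31 → $3,683.69

$838.31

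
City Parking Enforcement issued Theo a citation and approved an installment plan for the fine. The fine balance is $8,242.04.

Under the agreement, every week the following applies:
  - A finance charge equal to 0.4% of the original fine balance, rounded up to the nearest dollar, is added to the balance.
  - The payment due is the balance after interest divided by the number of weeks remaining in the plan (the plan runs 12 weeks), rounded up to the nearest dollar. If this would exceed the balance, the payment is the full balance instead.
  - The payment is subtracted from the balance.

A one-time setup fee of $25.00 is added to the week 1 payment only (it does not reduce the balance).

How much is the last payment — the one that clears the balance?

Week 1: opening $8,242.04; interest $33.00 → $8,275.04; payment $690.00 (+ $25.00 fee); balance $7,585.04
Week 2: opening $7,585.04; interest $33.00 → $7,618.04; payment $693.00; balance $6,925.04
Week 3: opening $6,925.04; interest $33.00 → $6,958.04; payment $696.00; balance $6,262.04
Week 4: opening $6,262.04; interest $33.00 → $6,295.04; payment $700.00; balance $5,595.04
Week 5: opening $5,595.04; interest $33.00 → $5,628.04; payment $704.00; balance $4,924.04
Week 6: opening $4,924.04; interest $33.00 → $4,957.04; payment $709.00; balance $4,248.04
Week 7: opening $4,248.04; interest $33.00 → $4,281.04; payment $714.00; balance $3,567.04
Week 8: opening $3,567.04; interest $33.00 → $3,600.04; payment $721.00; balance $2,879.04
Week 9: opening $2,879.04; interest $33.00 → $2,912.04; payment $729.00; balance $2,183.04
Week 10: opening $2,183.04; interest $33.00 → $2,216.04; payment $739.00; balance $1,477.04
Week 11: opening $1,477.04; interest $33.00 → $1,510.04; payment $756.00; balance $754.04
Week 12: opening $754.04; interest $33.00 → $787.04; payment $787.04; balance $0.00

$787.04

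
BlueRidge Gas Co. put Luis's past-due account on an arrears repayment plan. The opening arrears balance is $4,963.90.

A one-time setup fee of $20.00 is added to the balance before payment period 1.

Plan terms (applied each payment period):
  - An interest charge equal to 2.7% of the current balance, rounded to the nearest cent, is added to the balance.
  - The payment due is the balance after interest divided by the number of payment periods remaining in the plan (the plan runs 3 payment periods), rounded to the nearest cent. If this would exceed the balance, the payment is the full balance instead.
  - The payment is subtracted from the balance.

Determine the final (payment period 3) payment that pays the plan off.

Payment period 1: opening $4,983.90; interest $134.57 → $5,118.47; payment $1,706.16; balance $3,412.31
Payment period 2: opening $3,412.31; interest $92.13 → $3,504.44; payment $1,752.22; balance $1,752.22
Payment period 3: opening $1,752.22; interest $47.31 → $1,799.53; payment $1,799.53; balance $0.00

$1,799.53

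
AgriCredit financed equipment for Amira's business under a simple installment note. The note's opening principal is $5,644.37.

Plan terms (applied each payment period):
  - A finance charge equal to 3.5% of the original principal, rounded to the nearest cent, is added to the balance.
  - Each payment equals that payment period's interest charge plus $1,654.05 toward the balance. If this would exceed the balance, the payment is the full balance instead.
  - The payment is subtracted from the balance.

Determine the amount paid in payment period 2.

# | Opening | Interest | Payment | End bal
1 | $5,644.37 | $197.55 | $1,851.60 | $3,990.32
2 | $3,990.32 | $197.55 | $1,851.60 | $2,336.27

$1,851.60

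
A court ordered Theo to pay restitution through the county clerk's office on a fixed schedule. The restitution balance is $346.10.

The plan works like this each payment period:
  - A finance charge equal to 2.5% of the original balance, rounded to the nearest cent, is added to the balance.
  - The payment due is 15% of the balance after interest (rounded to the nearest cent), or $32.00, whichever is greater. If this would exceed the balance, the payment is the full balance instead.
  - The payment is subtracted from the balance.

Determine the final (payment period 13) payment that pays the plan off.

Payment period 1: opening $346.10; interest $8.65 → $354.75; payment $53.21; balance $301.54
Payment period 2: opening $301.54; interest $8.65 → $310.19; payment $46.53; balance $263.66
Payment period 3: opening $263.66; interest $8.65 → $272.31; payment $40.85; balance $231.46
Payment period 4: opening $231.46; interest $8.65 → $240.11; payment $36.02; balance $204.09
Payment period 5: opening $204.09; interest $8.65 → $212.74; payment $32.00; balance $180.74
Payment period 6: opening $180.74; interest $8.65 → $189.39; payment $32.00; balance $157.39
Payment period 7: opening $157.39; interest $8.65 → $166.04; payment $32.00; balance $134.04
Payment period 8: opening $134.04; interest $8.65 → $142.69; payment $32.00; balance $110.69
Payment period 9: opening $110.69; interest $8.65 → $119.34; payment $32.00; balance $87.34
Payment period 10: opening $87.34; interest $8.65 → $95.99; payment $32.00; balance $63.99
Payment period 11: opening $63.99; interest $8.65 → $72.64; payment $32.00; balance $40.64
Payment period 12: opening $40.64; interest $8.65 → $49.29; payment $32.00; balance $17.29
Payment period 13: opening $17.29; interest $8.65 → $25.94; payment $25.94; balance $0.00

$25.94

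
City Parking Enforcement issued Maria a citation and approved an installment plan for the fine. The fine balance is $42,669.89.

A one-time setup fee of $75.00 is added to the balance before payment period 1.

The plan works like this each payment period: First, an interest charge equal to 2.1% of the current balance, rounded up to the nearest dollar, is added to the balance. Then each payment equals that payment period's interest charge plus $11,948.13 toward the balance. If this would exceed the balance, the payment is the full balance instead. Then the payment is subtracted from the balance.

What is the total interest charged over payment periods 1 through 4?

# | Opening | Interest | Payment | End bal
1 | $42,744.89 | $898.00 | $12,846.13 | $30,796.76
2 | $30,796.76 | $647.00 | $12,595.13 | $18,848.63
3 | $18,848.63 | $396.00 | $12,344.13 | $6,900.50
4 | $6,900.50 | $145.00 | $7,045.50 | $0.00
Total interest: $898.00 + $647.00 + $396.00 + $145.00 = $2,086.00

$2,086.00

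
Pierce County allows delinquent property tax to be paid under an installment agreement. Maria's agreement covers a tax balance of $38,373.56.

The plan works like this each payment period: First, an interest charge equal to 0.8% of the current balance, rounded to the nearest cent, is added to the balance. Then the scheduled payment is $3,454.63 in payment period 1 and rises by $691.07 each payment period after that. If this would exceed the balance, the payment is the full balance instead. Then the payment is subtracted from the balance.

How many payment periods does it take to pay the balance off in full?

8

Payment period 1: opening $38,373.56; interest $306.99 → $38,680.55; payment $3,454.63; balance $35,225.92
Payment period 2: opening $35,225.92; interest $281.81 → $35,507.73; payment $4,145.70; balance $31,362.03
Payment period 3: opening $31,362.03; interest $250.90 → $31,612.93; payment $4,836.77; balance $26,776.16
Payment period 4: opening $26,776.16; interest $214.21 → $26,990.37; payment $5,527.84; balance $21,462.53
Payment period 5: opening $21,462.53; interest $171.70 → $21,634.23; payment $6,218.91; balance $15,415.32
Payment period 6: opening $15,415.32; interest $123.32 → $15,538.64; payment $6,909.98; balance $8,628.66
Payment period 7: opening $8,628.66; interest $69.03 → $8,697.69; payment $7,601.05; balance $1,096.64
Payment period 8: opening $1,096.64; interest $8.77 → $1,105.41; payment $1,105.41; balance $0.00
Balance reaches $0.00 in payment period 8.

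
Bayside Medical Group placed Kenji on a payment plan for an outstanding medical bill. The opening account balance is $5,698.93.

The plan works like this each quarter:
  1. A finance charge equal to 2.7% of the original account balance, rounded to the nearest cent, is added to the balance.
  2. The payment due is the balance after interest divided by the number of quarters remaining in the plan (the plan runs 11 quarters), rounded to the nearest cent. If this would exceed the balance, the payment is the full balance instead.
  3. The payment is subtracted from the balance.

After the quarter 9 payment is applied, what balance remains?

Quarter 1: opening $5,698.93; interest $153.87 → $5,852.80; payment $532.07; balance $5,320.73
Quarter 2: opening $5,320.73; interest $153.87 → $5,474.60; payment $547.46; balance $4,927.14
Quarter 3: opening $4,927.14; interest $153.87 → $5,081.01; payment $564.56; balance $4,516.45
Quarter 4: opening $4,516.45; interest $153.87 → $4,670.32; payment $583.79; balance $4,086.53
Quarter 5: opening $4,086.53; interest $153.87 → $4,240.40; payment $605.77; balance $3,634.63
Quarter 6: opening $3,634.63; interest $153.87 → $3,788.50; payment $631.42; balance $3,157.08
Quarter 7: opening $3,157.08; interest $153.87 → $3,310.95; payment $662.19; balance $2,648.76
Quarter 8: opening $2,648.76; interest $153.87 → $2,802.63; payment $700.66; balance $2,101.97
Quarter 9: opening $2,101.97; interest $153.87 → $2,255.84; payment $751.95; balance $1,503.89

$1,503.89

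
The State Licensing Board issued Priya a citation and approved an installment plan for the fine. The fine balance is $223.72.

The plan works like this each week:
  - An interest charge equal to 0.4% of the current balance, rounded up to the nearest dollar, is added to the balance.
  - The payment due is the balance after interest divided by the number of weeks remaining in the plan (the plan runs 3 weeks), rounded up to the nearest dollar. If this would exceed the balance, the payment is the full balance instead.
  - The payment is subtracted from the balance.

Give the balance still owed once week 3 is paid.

Week 1: opening $223.72; interest $1.00 → $224.72; payment $75.00; balance $149.72
Week 2: opening $149.72; interest $1.00 → $150.72; payment $76.00; balance $74.72
Week 3: opening $74.72; interest $1.00 → $75.72; payment $75.72; balance $0.00

$0.00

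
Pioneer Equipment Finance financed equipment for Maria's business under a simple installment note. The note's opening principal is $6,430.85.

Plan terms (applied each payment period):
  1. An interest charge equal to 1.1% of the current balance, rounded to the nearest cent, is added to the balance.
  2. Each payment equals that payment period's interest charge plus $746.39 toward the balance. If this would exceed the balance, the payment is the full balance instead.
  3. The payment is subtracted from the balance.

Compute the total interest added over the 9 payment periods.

# | Opening | Interest | Payment | End bal
1 | $6,430.85 | $70.74 | $817.13 | $5,684.46
2 | $5,684.46 | $62.53 | $808.92 | $4,938.07
3 | $4,938.07 | $54.32 | $800.71 | $4,191.68
4 | $4,191.68 | $46.11 | $792.50 | $3,445.29
5 | $3,445.29 | $37.90 | $784.29 | $2,698.90
6 | $2,698.90 | $29.69 | $776.08 | $1,952.51
7 | $1,952.51 | $21.48 | $767.87 | $1,206.12
8 | $1,206.12 | $13.27 | $759.66 | $459.73
9 | $459.73 | $5.06 | $464.79 | $0.00
Total interest: $70.74 + $62.53 + $54.32 + $46.11 + $37.90 + $29.69 + $21.48 + $13.27 + $5.06 = $341.10

$341.10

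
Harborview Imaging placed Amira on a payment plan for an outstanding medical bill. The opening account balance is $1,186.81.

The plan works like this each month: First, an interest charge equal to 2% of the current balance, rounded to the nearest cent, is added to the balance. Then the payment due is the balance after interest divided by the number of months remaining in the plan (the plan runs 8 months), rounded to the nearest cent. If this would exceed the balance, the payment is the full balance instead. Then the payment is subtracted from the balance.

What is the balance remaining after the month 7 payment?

$170.41

# | Opening | Interest | Payment | End bal
1 | $1,186.81 | $23.74 | $151.32 | $1,059.23
2 | $1,059.23 | $21.18 | $154.34 | $926.07
3 | $926.07 | $18.52 | $157.43 | $787.16
4 | $787.16 | $15.74 | $160.58 | $642.32
5 | $642.32 | $12.85 | $163.79 | $491.38
6 | $491.38 | $9.83 | $167.07 | $334.14
7 | $334.14 | $6.68 | $170.41 | $170.41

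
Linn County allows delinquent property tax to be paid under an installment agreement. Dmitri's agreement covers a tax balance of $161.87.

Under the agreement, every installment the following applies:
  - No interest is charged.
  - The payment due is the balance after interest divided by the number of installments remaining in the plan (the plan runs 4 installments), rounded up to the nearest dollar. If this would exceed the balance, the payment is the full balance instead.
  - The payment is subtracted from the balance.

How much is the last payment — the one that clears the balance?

Installment 1: $161.87 − $41.00 → $120.87
Installment 2: $120.87 − $41.00 → $79.87
Installment 3: $79.87 − $40.00 → $39.87
Installment 4: $39.87 − $39.87 → $0.00

$39.87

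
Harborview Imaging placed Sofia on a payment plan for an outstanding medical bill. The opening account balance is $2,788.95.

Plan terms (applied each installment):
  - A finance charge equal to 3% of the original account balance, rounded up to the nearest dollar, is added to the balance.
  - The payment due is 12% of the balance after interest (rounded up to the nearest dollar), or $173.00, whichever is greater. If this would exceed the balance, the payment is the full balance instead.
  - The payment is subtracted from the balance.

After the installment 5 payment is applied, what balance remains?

# | Opening | Interest | Payment | End bal
1 | $2,788.95 | $84.00 | $345.00 | $2,527.95
2 | $2,527.95 | $84.00 | $314.00 | $2,297.95
3 | $2,297.95 | $84.00 | $286.00 | $2,095.95
4 | $2,095.95 | $84.00 | $262.00 | $1,917.95
5 | $1,917.95 | $84.00 | $241.00 | $1,760.95

$1,760.95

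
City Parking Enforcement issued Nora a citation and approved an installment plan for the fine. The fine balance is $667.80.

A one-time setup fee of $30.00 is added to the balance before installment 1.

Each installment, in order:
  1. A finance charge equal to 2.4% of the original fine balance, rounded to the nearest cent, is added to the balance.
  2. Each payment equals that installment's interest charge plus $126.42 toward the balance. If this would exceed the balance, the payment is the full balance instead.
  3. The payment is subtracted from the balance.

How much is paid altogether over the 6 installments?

Installment 1: opening $697.80; interest $16.03 → $713.83; payment $142.45; balance $571.38
Installment 2: opening $571.38; interest $16.03 → $587.41; payment $142.45; balance $444.96
Installment 3: opening $444.96; interest $16.03 → $460.99; payment $142.45; balance $318.54
Installment 4: opening $318.54; interest $16.03 → $334.57; payment $142.45; balance $192.12
Installment 5: opening $192.12; interest $16.03 → $208.15; payment $142.45; balance $65.70
Installment 6: opening $65.70; interest $16.03 → $81.73; payment $81.73; balance $0.00
Total paid: $793.98

$793.98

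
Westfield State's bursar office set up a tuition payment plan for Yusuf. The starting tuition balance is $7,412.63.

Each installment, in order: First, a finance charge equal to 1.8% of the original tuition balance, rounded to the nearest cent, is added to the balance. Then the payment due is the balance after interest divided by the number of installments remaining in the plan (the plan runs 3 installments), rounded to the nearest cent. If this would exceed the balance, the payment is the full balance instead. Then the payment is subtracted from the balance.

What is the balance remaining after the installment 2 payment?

$2,582.07

Installment 1: opening $7,412.63; interest $133.43 → $7,546.06; payment $2,515.35; balance $5,030.71
Installment 2: opening $5,030.71; interest $133.43 → $5,164.14; payment $2,582.07; balance $2,582.07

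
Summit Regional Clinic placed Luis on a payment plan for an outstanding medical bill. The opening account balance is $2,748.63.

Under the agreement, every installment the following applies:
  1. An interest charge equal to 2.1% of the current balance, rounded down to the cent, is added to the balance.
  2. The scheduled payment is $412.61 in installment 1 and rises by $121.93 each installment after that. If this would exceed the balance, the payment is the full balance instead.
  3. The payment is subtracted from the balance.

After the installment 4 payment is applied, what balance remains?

Installment 1: opening $2,748.63; interest $57.72 → $2,806.35; payment $412.61; balance $2,393.74
Installment 2: opening $2,393.74; interest $50.26 → $2,444.00; payment $534.54; balance $1,909.46
Installment 3: opening $1,909.46; interest $40.09 → $1,949.55; payment $656.47; balance $1,293.08
Installment 4: opening $1,293.08; interest $27.15 → $1,320.23; payment $778.40; balance $541.83

$541.83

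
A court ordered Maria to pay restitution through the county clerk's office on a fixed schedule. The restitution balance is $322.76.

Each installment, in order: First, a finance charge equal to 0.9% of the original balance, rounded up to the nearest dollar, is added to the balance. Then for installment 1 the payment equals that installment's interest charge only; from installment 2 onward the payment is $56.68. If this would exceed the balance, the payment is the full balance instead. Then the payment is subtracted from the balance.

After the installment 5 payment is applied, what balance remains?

Installment 1: opening $322.76; interest $3.00 → $325.76; payment $3.00; balance $322.76
Installment 2: opening $322.76; interest $3.00 → $325.76; payment $56.68; balance $269.08
Installment 3: opening $269.08; interest $3.00 → $272.08; payment $56.68; balance $215.40
Installment 4: opening $215.40; interest $3.00 → $218.40; payment $56.68; balance $161.72
Installment 5: opening $161.72; interest $3.00 → $164.72; payment $56.68; balance $108.04

$108.04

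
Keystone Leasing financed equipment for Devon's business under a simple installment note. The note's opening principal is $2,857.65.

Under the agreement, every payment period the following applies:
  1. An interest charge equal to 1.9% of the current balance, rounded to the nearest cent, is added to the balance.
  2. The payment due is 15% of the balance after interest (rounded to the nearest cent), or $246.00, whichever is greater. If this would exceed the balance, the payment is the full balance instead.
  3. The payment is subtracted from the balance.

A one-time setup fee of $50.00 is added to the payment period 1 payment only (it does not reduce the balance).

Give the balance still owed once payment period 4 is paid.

Payment period 1: $2,857.65 +$54.30 interest = $2,911.95; pay $436.79 (+ $50.00 fee) → $2,475.16
Payment period 2: $2,475.16 +$47.03 interest = $2,522.19; pay $378.33 → $2,143.86
Payment period 3: $2,143.86 +$40.73 interest = $2,184.59; pay $327.69 → $1,856.90
Payment period 4: $1,856.90 +$35.28 interest = $1,892.18; pay $283.83 → $1,608.35

$1,608.35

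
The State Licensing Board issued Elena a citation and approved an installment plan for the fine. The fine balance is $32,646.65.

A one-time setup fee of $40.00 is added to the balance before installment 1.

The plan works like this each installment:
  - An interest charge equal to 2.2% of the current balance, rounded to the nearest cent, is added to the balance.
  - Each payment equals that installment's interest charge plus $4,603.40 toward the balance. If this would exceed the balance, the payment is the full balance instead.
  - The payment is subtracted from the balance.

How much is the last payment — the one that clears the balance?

Installment 1: opening $32,686.65; interest $719.11 → $33,405.76; payment $5,322.51; balance $28,083.25
Installment 2: opening $28,083.25; interest $617.83 → $28,701.08; payment $5,221.23; balance $23,479.85
Installment 3: opening $23,479.85; interest $516.56 → $23,996.41; payment $5,119.96; balance $18,876.45
Installment 4: opening $18,876.45; interest $415.28 → $19,291.73; payment $5,018.68; balance $14,273.05
Installment 5: opening $14,273.05; interest $314.01 → $14,587.06; payment $4,917.41; balance $9,669.65
Installment 6: opening $9,669.65; interest $212.73 → $9,882.38; payment $4,816.13; balance $5,066.25
Installment 7: opening $5,066.25; interest $111.46 → $5,177.71; payment $4,714.86; balance $462.85
Installment 8: opening $462.85; interest $10.18 → $473.03; payment $473.03; balance $0.00

$473.03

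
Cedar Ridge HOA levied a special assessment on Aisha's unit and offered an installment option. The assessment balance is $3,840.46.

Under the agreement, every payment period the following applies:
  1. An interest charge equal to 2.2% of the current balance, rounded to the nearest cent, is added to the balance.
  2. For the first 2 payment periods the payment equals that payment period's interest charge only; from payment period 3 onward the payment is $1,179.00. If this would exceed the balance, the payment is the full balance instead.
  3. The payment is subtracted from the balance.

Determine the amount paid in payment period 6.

$494.81

Payment period 1: opening $3,840.46; interest $84.49 → $3,924.95; payment $84.49; balance $3,840.46
Payment period 2: opening $3,840.46; interest $84.49 → $3,924.95; payment $84.49; balance $3,840.46
Payment period 3: opening $3,840.46; interest $84.49 → $3,924.95; payment $1,179.00; balance $2,745.95
Payment period 4: opening $2,745.95; interest $60.41 → $2,806.36; payment $1,179.00; balance $1,627.36
Payment period 5: opening $1,627.36; interest $35.80 → $1,663.16; payment $1,179.00; balance $484.16
Payment period 6: opening $484.16; interest $10.65 → $494.81; payment $494.81; balance $0.00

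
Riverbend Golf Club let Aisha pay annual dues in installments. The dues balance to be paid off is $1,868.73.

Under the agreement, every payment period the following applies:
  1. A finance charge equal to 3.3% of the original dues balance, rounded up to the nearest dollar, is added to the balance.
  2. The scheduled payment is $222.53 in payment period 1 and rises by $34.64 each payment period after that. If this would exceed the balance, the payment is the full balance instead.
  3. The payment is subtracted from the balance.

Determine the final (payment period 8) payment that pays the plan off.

$79.58

# | Opening | Interest | Payment | End bal
1 | $1,868.73 | $62.00 | $222.53 | $1,708.20
2 | $1,708.20 | $62.00 | $257.17 | $1,513.03
3 | $1,513.03 | $62.00 | $291.81 | $1,283.22
4 | $1,283.22 | $62.00 | $326.45 | $1,018.77
5 | $1,018.77 | $62.00 | $361.09 | $719.68
6 | $719.68 | $62.00 | $395.73 | $385.95
7 | $385.95 | $62.00 | $430.37 | $17.58
8 | $17.58 | $62.00 | $79.58 | $0.00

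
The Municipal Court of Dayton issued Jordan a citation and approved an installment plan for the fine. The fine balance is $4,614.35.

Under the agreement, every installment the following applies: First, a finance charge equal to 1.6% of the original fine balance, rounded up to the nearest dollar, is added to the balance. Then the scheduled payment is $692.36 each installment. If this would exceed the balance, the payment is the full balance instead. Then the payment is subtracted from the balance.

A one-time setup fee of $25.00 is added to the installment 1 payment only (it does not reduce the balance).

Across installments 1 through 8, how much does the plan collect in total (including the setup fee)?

Installment 1: opening $4,614.35; interest $74.00 → $4,688.35; payment $692.36 (+ $25.00 fee); balance $3,995.99
Installment 2: opening $3,995.99; interest $74.00 → $4,069.99; payment $692.36; balance $3,377.63
Installment 3: opening $3,377.63; interest $74.00 → $3,451.63; payment $692.36; balance $2,759.27
Installment 4: opening $2,759.27; interest $74.00 → $2,833.27; payment $692.36; balance $2,140.91
Installment 5: opening $2,140.91; interest $74.00 → $2,214.91; payment $692.36; balance $1,522.55
Installment 6: opening $1,522.55; interest $74.00 → $1,596.55; payment $692.36; balance $904.19
Installment 7: opening $904.19; interest $74.00 → $978.19; payment $692.36; balance $285.83
Installment 8: opening $285.83; interest $74.00 → $359.83; payment $359.83; balance $0.00
Total paid: $5,231.35

$5,231.35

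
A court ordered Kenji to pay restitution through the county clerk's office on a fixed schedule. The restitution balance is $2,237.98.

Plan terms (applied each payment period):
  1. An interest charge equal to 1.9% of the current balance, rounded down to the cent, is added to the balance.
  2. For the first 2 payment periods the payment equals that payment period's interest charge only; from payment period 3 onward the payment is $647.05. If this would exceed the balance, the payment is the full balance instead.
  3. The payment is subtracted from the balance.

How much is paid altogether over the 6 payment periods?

$2,423.30

Payment period 1: opening $2,237.98; interest $42.52 → $2,280.50; payment $42.52; balance $2,237.98
Payment period 2: opening $2,237.98; interest $42.52 → $2,280.50; payment $42.52; balance $2,237.98
Payment period 3: opening $2,237.98; interest $42.52 → $2,280.50; payment $647.05; balance $1,633.45
Payment period 4: opening $1,633.45; interest $31.03 → $1,664.48; payment $647.05; balance $1,017.43
Payment period 5: opening $1,017.43; interest $19.33 → $1,036.76; payment $647.05; balance $389.71
Payment period 6: opening $389.71; interest $7.40 → $397.11; payment $397.11; balance $0.00
Total paid: $2,423.30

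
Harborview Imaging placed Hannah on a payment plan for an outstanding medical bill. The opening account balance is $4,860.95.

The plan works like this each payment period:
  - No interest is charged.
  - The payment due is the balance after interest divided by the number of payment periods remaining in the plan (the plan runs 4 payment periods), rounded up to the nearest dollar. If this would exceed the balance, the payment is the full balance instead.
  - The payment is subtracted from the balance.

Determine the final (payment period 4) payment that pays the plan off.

Payment period 1: $4,860.95 − $1,216.00 → $3,644.95
Payment period 2: $3,644.95 − $1,215.00 → $2,429.95
Payment period 3: $2,429.95 − $1,215.00 → $1,214.95
Payment period 4: $1,214.95 − $1,214.95 → $0.00

$1,214.95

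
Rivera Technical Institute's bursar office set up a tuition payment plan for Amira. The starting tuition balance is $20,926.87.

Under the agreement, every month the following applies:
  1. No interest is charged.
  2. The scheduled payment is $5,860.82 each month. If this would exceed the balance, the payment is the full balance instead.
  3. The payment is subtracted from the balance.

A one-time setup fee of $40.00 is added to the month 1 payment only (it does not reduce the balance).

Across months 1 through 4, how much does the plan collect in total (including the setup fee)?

Month 1: opening $20,926.87; payment $5,860.82 (+ $40.00 fee); balance $15,066.05
Month 2: opening $15,066.05; payment $5,860.82; balance $9,205.23
Month 3: opening $9,205.23; payment $5,860.82; balance $3,344.41
Month 4: opening $3,344.41; payment $3,344.41; balance $0.00
Total paid: $20,966.87

$20,966.87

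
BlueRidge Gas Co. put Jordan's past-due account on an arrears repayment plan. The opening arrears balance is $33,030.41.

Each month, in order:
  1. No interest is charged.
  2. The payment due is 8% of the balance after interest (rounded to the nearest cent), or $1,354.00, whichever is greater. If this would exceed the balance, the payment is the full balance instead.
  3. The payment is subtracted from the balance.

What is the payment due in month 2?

Month 1: $33,030.41 − $2,642.43 → $30,387.98
Month 2: $30,387.98 − $2,431.04 → $27,956.94

$2,431.04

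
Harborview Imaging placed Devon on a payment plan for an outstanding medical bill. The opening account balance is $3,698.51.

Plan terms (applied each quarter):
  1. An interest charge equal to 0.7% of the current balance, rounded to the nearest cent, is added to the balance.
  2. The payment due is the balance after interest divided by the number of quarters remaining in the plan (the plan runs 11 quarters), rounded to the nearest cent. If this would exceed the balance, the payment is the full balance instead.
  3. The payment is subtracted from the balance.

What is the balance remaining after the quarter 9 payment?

$716.03

Quarter 1: opening $3,698.51; interest $25.89 → $3,724.40; payment $338.58; balance $3,385.82
Quarter 2: opening $3,385.82; interest $23.70 → $3,409.52; payment $340.95; balance $3,068.57
Quarter 3: opening $3,068.57; interest $21.48 → $3,090.05; payment $343.34; balance $2,746.71
Quarter 4: opening $2,746.71; interest $19.23 → $2,765.94; payment $345.74; balance $2,420.20
Quarter 5: opening $2,420.20; interest $16.94 → $2,437.14; payment $348.16; balance $2,088.98
Quarter 6: opening $2,088.98; interest $14.62 → $2,103.60; payment $350.60; balance $1,753.00
Quarter 7: opening $1,753.00; interest $12.27 → $1,765.27; payment $353.05; balance $1,412.22
Quarter 8: opening $1,412.22; interest $9.89 → $1,422.11; payment $355.53; balance $1,066.58
Quarter 9: opening $1,066.58; interest $7.47 → $1,074.05; payment $358.02; balance $716.03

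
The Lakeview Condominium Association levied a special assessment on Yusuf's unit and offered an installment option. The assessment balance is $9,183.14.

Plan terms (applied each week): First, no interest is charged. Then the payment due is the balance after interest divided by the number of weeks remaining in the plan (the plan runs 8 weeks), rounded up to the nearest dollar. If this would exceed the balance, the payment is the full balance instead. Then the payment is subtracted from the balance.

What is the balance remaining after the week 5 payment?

Week 1: opening $9,183.14; payment $1,148.00; balance $8,035.14
Week 2: opening $8,035.14; payment $1,148.00; balance $6,887.14
Week 3: opening $6,887.14; payment $1,148.00; balance $5,739.14
Week 4: opening $5,739.14; payment $1,148.00; balance $4,591.14
Week 5: opening $4,591.14; payment $1,148.00; balance $3,443.14

$3,443.14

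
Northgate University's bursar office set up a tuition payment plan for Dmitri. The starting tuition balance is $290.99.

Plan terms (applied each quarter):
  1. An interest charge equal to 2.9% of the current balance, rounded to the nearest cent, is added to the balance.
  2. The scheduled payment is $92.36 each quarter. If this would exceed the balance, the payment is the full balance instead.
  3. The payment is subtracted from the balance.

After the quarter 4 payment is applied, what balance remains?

$0.00

Quarter 1: $290.99 +$8.44 interest = $299.43; pay $92.36 → $207.07
Quarter 2: $207.07 +$6.01 interest = $213.08; pay $92.36 → $120.72
Quarter 3: $120.72 +$3.50 interest = $124.22; pay $92.36 → $31.86
Quarter 4: $31.86 +$0.92 interest = $32.78; pay $32.78 → $0.00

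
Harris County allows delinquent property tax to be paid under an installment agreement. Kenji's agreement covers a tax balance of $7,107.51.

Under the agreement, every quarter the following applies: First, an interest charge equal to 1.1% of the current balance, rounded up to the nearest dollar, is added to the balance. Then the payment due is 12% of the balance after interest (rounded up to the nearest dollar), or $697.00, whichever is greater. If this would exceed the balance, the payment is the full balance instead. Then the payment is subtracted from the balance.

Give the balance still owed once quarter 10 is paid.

$347.51

# | Opening | Interest | Payment | End bal
1 | $7,107.51 | $79.00 | $863.00 | $6,323.51
2 | $6,323.51 | $70.00 | $768.00 | $5,625.51
3 | $5,625.51 | $62.00 | $697.00 | $4,990.51
4 | $4,990.51 | $55.00 | $697.00 | $4,348.51
5 | $4,348.51 | $48.00 | $697.00 | $3,699.51
6 | $3,699.51 | $41.00 | $697.00 | $3,043.51
7 | $3,043.51 | $34.00 | $697.00 | $2,380.51
8 | $2,380.51 | $27.00 | $697.00 | $1,710.51
9 | $1,710.51 | $19.00 | $697.00 | $1,032.51
10 | $1,032.51 | $12.00 | $697.00 | $347.51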